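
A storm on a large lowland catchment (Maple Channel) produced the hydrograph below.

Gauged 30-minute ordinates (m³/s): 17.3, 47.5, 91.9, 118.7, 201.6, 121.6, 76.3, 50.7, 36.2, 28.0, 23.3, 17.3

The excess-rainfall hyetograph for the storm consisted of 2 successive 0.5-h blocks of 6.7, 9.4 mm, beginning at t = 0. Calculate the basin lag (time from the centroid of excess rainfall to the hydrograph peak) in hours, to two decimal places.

t_L ≈ 1.46 h

Centroid of excess rainfall: t_c = Σ P_i·t̄_i / ΣP_i = 0.5419 h (block centres at 0.25, 0.75 h).
Hydrograph peak occurs at t = 2 h, so basin lag t_L = 2 − 0.5419 = 1.46 h.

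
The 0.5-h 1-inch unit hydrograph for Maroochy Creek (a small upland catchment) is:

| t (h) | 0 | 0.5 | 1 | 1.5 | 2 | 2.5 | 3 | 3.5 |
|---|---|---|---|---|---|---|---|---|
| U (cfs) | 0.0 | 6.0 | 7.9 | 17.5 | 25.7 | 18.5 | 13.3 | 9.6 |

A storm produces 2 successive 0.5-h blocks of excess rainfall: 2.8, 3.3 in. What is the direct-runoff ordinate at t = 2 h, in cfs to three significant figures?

Q ≈ 130 cfs

By discrete convolution, Q_j = Σ (P_i / 1 in) · U_{j−i}.
At t = 2 h (j=4): Q = (2.8/1)·25.7 + (3.3/1)·17.5 = 130 cfs.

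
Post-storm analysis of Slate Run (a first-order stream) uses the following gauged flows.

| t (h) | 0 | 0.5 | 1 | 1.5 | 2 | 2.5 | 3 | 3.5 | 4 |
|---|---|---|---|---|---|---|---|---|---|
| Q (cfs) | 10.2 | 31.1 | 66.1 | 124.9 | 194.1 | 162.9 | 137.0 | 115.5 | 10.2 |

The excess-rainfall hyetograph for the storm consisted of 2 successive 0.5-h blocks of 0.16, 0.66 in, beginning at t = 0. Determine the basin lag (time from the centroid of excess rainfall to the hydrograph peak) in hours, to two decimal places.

t_L ≈ 1.35 h

Centroid of excess rainfall: t_c = Σ P_i·t̄_i / ΣP_i = 0.6524 h (block centres at 0.25, 0.75 h).
Hydrograph peak occurs at t = 2 h, so basin lag t_L = 2 − 0.6524 = 1.35 h.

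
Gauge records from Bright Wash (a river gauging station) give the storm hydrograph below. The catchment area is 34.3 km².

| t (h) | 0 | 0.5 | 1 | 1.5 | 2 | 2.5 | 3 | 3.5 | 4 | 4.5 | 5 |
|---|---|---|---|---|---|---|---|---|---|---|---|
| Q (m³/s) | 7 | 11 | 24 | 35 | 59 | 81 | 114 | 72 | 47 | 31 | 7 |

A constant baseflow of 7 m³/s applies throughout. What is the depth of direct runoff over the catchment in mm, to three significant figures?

d ≈ 21.6 mm

Direct runoff: 0.0, 4.0, 17.0, 28.0, 52.0, 74.0, 107.0, 65.0, 40.0, 24.0, 0.0 m³/s; ΣQ_DR = 411.0 m³/s.
V = ΣQ_DR · Δt = 411.0 × 1800 s = 7.398 × 10^5 m³.
Over A = 34.3 km², depth = V / A = 21.6 mm.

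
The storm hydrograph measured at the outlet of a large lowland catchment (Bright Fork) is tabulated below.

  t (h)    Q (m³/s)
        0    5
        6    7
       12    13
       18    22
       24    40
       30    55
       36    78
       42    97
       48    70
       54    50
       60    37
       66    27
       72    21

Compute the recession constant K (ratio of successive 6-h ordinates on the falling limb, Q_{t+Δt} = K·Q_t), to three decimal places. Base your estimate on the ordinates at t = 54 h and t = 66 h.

K ≈ 0.735

Using the recession-limb readings at t = 54 h and t = 66 h: Q falls from 50 to 27 m³/s over 2 intervals.
K = (Q₂/Q₁)^(1/2) = (27/50)^(1/2) = 0.735.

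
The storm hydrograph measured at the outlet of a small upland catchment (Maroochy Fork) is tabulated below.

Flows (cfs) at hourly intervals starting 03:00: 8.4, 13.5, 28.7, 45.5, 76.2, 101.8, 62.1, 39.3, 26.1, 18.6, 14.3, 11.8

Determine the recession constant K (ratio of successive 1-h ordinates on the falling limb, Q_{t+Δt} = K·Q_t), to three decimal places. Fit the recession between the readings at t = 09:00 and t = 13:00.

Using the recession-limb readings at t = 09:00 and t = 13:00: Q falls from 62.1 to 14.3 cfs over 4 intervals.
K = (Q₂/Q₁)^(1/4) = (14.3/62.1)^(1/4) = 0.693.

K ≈ 0.693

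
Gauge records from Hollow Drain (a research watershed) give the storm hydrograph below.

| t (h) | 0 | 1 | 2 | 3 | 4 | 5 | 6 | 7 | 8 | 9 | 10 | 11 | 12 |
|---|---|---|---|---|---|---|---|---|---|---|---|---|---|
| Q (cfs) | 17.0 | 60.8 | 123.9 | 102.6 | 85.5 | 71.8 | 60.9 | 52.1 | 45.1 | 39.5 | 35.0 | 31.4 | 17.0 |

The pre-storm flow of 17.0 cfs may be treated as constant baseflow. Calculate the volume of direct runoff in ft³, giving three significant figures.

V ≈ 1.88 × 10^6 ft³

Direct-runoff ordinates (Q − Q_b): 0.0, 43.8, 106.9, 85.6, 68.5, 54.8, 43.9, 35.1, 28.1, 22.5, 18.0, 14.4, 0.0 cfs.
ΣQ_DR = 521.6 cfs.
With Δt = 1 h = 3600 s, V = ΣQ_DR · Δt = 521.6 × 3600 = 1.88 × 10^6 ft³.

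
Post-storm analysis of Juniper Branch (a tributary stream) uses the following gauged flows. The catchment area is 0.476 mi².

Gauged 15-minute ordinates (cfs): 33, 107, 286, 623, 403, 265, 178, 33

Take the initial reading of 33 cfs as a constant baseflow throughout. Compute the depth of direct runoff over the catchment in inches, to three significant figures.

d ≈ 1.35 in

Direct runoff: 0.0, 74.0, 253.0, 590.0, 370.0, 232.0, 145.0, 0.0 cfs; ΣQ_DR = 1664 cfs.
V = ΣQ_DR · Δt = 1664 × 900 s = 1.498 × 10^6 ft³.
Over A = 0.476 mi², depth = V / A = 1.35 in.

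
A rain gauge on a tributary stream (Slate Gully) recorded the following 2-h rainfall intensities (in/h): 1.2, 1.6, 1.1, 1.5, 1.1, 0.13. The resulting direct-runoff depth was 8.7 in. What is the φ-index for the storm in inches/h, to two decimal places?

φ ≈ 0.43 in/h

Only the 5 blocks with intensity above φ contribute runoff: 1.2, 1.6, 1.1, 1.5, 1.1 in/h.
Σ(I−φ)·Δt = d  ⇒  (1.2+1.6+1.1+1.5+1.1 − 5φ)·2 = 8.7
φ = (6.500 − 8.7/2) / 5 = 0.43 in/h.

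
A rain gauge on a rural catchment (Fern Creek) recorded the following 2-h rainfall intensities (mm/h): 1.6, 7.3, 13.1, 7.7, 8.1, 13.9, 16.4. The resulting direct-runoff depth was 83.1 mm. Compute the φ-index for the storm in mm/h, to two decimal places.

Only the 6 blocks with intensity above φ contribute runoff: 7.3, 13.1, 7.7, 8.1, 13.9, 16.4 mm/h.
Σ(I−φ)·Δt = d  ⇒  (7.3+13.1+7.7+8.1+13.9+16.4 − 6φ)·2 = 83.1
φ = (66.50 − 83.1/2) / 6 = 4.16 mm/h.

φ ≈ 4.16 mm/h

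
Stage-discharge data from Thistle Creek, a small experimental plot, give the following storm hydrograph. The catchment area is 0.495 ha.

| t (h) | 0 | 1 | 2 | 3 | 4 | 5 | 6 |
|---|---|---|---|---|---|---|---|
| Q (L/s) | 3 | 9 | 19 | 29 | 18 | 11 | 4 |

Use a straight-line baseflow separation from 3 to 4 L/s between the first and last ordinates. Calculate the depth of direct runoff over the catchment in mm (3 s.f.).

Direct runoff: 0.00, 5.83, 15.67, 25.50, 14.33, 7.17, 0.00 L/s; ΣQ_DR = 68.50 L/s.
V = ΣQ_DR · Δt = 68.50 × 3600 s = 2.466 × 10^5 L.
Over A = 0.495 ha, depth = V / A = 49.8 mm.

d ≈ 49.8 mm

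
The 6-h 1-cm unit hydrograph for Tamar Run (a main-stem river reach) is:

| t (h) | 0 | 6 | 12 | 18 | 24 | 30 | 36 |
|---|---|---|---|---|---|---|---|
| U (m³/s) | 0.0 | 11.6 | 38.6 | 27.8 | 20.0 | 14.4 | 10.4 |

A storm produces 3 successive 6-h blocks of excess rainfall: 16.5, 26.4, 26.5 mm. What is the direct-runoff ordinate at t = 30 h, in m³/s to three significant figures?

Q ≈ 150 m³/s

By discrete convolution, Q_j = Σ (P_i / 10 mm) · U_{j−i}.
At t = 30 h (j=5): Q = (16.5/10)·14.4 + (26.4/10)·20.0 + (26.5/10)·27.8 = 150 m³/s.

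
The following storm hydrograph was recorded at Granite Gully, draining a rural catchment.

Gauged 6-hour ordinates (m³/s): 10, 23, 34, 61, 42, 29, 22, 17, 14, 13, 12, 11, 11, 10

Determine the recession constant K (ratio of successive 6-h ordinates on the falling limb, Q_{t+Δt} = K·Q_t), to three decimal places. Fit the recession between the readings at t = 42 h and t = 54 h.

K ≈ 0.874

Using the recession-limb readings at t = 42 h and t = 54 h: Q falls from 17 to 13 m³/s over 2 intervals.
K = (Q₂/Q₁)^(1/2) = (13/17)^(1/2) = 0.874.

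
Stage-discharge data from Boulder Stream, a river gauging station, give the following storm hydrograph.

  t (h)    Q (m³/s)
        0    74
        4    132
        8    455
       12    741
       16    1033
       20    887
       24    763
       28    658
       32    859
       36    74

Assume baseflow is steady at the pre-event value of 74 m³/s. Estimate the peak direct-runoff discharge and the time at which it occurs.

Q_p = 959.0 m³/s at t = 16 h

Subtracting baseflow gives direct-runoff ordinates: 0.0, 58.0, 381.0, 667.0, 959.0, 813.0, 689.0, 584.0, 785.0, 0.0 m³/s.
The maximum is 959.0 m³/s, occurring at the reading for t = 16 h.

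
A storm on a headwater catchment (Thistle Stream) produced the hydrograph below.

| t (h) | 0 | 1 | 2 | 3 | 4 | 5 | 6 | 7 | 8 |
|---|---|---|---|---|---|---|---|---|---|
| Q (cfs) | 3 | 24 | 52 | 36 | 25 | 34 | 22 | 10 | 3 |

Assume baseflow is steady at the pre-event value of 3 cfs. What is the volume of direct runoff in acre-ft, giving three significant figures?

V ≈ 15.0 acre-ft

Direct-runoff ordinates (Q − Q_b): 0.0, 21.0, 49.0, 33.0, 22.0, 31.0, 19.0, 7.0, 0.0 cfs.
ΣQ_DR = 182.0 cfs.
With Δt = 1 h = 3600 s, V = ΣQ_DR · Δt = 182.0 × 3600 = 6.55 × 10^5 ft³ = 15.0 acre-ft.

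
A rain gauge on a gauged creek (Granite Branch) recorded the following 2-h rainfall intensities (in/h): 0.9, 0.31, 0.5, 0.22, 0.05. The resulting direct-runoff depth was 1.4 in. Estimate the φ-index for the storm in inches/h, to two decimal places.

φ ≈ 0.35 in/h

Only the 2 blocks with intensity above φ contribute runoff: 0.9, 0.5 in/h.
Σ(I−φ)·Δt = d  ⇒  (0.9+0.5 − 2φ)·2 = 1.4
φ = (1.400 − 1.4/2) / 2 = 0.35 in/h.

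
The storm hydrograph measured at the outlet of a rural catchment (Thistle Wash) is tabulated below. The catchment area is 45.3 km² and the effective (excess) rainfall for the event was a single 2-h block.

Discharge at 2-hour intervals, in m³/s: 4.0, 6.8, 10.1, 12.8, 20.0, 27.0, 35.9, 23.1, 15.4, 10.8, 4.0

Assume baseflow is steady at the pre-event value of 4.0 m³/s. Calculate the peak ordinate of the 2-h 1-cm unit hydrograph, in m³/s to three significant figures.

Direct runoff: 0.0, 2.8, 6.1, 8.8, 16.0, 23.0, 31.9, 19.1, 11.4, 6.8, 0.0 m³/s; ΣQ_DR = 125.9 m³/s, peak = 31.9 m³/s.
Runoff depth d = ΣQ_DR·Δt / A = 125.9 × 7200 / (45.3 km²) = 20.01 mm.
The 1-cm UH is the DRH scaled by (10 mm)/d, so U_p = 31.9 × 10/20.01 = 15.9 m³/s.

U_p ≈ 15.9 m³/s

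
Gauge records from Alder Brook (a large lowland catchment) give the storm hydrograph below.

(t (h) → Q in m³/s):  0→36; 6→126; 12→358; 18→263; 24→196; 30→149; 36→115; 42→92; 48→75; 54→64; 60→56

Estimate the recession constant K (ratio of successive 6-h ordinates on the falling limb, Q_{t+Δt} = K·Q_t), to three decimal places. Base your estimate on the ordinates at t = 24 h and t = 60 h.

K ≈ 0.812

Using the recession-limb readings at t = 24 h and t = 60 h: Q falls from 196 to 56 m³/s over 6 intervals.
K = (Q₂/Q₁)^(1/6) = (56/196)^(1/6) = 0.812.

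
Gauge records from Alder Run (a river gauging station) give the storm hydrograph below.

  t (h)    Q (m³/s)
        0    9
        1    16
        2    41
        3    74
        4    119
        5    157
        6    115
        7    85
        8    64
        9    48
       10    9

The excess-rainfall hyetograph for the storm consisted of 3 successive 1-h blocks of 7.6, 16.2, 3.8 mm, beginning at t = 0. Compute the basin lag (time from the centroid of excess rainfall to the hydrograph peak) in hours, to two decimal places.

t_L ≈ 3.64 h

Centroid of excess rainfall: t_c = Σ P_i·t̄_i / ΣP_i = 1.3623 h (block centres at 0.5, 1.5, 2.5 h).
Hydrograph peak occurs at t = 5 h, so basin lag t_L = 5 − 1.3623 = 3.64 h.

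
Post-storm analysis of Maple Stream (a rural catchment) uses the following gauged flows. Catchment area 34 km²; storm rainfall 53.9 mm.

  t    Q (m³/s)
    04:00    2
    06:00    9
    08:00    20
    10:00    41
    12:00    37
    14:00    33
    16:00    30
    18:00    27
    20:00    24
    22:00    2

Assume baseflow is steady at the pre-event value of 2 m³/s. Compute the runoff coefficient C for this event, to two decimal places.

C ≈ 0.81

ΣQ_DR = 205.0 m³/s; V = ΣQ_DR·Δt = 1.476 × 10^6 m³.
Runoff depth d = V / A = 43.41 mm.
C = d / P = 43.41 / 53.9 = 0.81.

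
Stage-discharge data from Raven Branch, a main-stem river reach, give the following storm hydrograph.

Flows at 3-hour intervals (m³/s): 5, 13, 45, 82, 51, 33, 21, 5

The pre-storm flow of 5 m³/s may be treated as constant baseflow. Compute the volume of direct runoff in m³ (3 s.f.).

V ≈ 2.32 × 10^6 m³

Direct-runoff ordinates (Q − Q_b): 0.0, 8.0, 40.0, 77.0, 46.0, 28.0, 16.0, 0.0 m³/s.
ΣQ_DR = 215.0 m³/s.
With Δt = 3 h = 10800 s, V = ΣQ_DR · Δt = 215.0 × 10800 = 2.32 × 10^6 m³.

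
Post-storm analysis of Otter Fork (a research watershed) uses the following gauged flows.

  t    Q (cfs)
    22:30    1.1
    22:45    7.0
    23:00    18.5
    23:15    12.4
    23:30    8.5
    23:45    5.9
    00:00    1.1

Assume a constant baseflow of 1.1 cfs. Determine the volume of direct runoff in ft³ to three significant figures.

V ≈ 42100 ft³

Direct-runoff ordinates (Q − Q_b): 0.0, 5.9, 17.4, 11.3, 7.4, 4.8, 0.0 cfs.
ΣQ_DR = 46.80 cfs.
With Δt = 0.25 h = 900 s, V = ΣQ_DR · Δt = 46.80 × 900 = 42100 ft³.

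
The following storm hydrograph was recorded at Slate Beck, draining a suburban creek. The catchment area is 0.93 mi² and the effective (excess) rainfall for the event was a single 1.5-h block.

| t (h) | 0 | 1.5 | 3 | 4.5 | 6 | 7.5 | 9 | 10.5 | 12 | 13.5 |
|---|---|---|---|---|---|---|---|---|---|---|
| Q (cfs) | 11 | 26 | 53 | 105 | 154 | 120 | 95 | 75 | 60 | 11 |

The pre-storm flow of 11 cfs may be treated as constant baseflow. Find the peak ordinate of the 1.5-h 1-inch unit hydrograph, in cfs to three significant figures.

U_p ≈ 95.4 cfs

Direct runoff: 0.0, 15.0, 42.0, 94.0, 143.0, 109.0, 84.0, 64.0, 49.0, 0.0 cfs; ΣQ_DR = 600.0 cfs, peak = 143.0 cfs.
Runoff depth d = ΣQ_DR·Δt / A = 600.0 × 5400 / (0.93 mi²) = 1.500 in.
The 1-inch UH is the DRH scaled by (1 in)/d, so U_p = 143.0 × 1/1.500 = 95.4 cfs.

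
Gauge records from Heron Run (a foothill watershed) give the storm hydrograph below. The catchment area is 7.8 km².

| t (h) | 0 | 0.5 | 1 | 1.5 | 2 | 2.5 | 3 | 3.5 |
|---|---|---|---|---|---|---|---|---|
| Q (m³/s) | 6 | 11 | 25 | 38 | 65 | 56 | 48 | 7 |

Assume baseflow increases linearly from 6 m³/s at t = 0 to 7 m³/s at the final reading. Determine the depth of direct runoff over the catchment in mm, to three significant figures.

d ≈ 47.1 mm

Direct runoff: 0.00, 4.86, 18.71, 31.57, 58.43, 49.29, 41.14, 0.00 m³/s; ΣQ_DR = 204.0 m³/s.
V = ΣQ_DR · Δt = 204.0 × 1800 s = 3.672 × 10^5 m³.
Over A = 7.8 km², depth = V / A = 47.1 mm.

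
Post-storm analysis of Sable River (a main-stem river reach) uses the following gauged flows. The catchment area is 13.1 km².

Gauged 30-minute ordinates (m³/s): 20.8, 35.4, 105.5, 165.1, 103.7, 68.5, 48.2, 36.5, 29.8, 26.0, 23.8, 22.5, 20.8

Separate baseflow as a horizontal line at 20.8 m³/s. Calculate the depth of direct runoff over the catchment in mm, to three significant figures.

d ≈ 59.9 mm

Direct runoff: 0.0, 14.6, 84.7, 144.3, 82.9, 47.7, 27.4, 15.7, 9.0, 5.2, 3.0, 1.7, 0.0 m³/s; ΣQ_DR = 436.2 m³/s.
V = ΣQ_DR · Δt = 436.2 × 1800 s = 7.852 × 10^5 m³.
Over A = 13.1 km², depth = V / A = 59.9 mm.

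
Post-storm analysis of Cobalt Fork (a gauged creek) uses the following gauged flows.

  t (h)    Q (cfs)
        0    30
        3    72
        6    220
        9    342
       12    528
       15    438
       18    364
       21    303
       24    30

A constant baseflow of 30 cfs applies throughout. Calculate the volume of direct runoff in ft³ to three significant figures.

Direct-runoff ordinates (Q − Q_b): 0.0, 42.0, 190.0, 312.0, 498.0, 408.0, 334.0, 273.0, 0.0 cfs.
ΣQ_DR = 2057 cfs.
With Δt = 3 h = 10800 s, V = ΣQ_DR · Δt = 2057 × 10800 = 2.22 × 10^7 ft³.

V ≈ 2.22 × 10^7 ft³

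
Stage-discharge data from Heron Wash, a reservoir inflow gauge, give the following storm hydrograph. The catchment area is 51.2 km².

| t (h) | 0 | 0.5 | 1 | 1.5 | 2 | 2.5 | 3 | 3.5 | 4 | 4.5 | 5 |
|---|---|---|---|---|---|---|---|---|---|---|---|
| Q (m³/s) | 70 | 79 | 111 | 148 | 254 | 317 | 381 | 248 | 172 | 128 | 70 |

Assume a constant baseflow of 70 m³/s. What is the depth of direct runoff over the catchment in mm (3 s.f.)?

Direct runoff: 0.0, 9.0, 41.0, 78.0, 184.0, 247.0, 311.0, 178.0, 102.0, 58.0, 0.0 m³/s; ΣQ_DR = 1208 m³/s.
V = ΣQ_DR · Δt = 1208 × 1800 s = 2.174 × 10^6 m³.
Over A = 51.2 km², depth = V / A = 42.5 mm.

d ≈ 42.5 mm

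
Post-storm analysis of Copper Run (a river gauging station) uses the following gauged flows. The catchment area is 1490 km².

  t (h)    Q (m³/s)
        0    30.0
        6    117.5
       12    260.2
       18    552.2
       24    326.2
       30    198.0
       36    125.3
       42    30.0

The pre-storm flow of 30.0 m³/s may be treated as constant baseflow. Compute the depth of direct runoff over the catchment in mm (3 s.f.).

Direct runoff: 0.0, 87.5, 230.2, 522.2, 296.2, 168.0, 95.3, 0.0 m³/s; ΣQ_DR = 1399 m³/s.
V = ΣQ_DR · Δt = 1399 × 21600 s = 3.023 × 10^7 m³.
Over A = 1490 km², depth = V / A = 20.3 mm.

d ≈ 20.3 mm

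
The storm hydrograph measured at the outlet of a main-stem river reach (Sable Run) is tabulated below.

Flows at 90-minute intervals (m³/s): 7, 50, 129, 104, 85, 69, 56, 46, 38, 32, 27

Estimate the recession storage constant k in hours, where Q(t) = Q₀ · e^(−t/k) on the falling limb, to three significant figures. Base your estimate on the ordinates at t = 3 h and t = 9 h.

k ≈ 7.19 h

On the falling limb, Q drops from 129 to 56 m³/s between t = 3 h and t = 9 h (Δt = 6 h).
k = −Δt / ln(Q₂/Q₁) = −6 / ln(56/129) = 7.19 h.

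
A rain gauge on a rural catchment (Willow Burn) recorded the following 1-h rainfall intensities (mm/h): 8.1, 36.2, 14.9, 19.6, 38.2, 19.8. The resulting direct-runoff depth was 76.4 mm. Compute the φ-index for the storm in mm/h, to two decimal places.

Only the 5 blocks with intensity above φ contribute runoff: 36.2, 14.9, 19.6, 38.2, 19.8 mm/h.
Σ(I−φ)·Δt = d  ⇒  (36.2+14.9+19.6+38.2+19.8 − 5φ)·1 = 76.4
φ = (128.7 − 76.4/1) / 5 = 10.46 mm/h.

φ ≈ 10.46 mm/h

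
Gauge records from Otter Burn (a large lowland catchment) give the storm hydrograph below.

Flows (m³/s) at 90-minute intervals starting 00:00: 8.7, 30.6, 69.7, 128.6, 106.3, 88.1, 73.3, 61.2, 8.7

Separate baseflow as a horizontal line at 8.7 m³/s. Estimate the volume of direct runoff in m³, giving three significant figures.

Direct-runoff ordinates (Q − Q_b): 0.0, 21.9, 61.0, 119.9, 97.6, 79.4, 64.6, 52.5, 0.0 m³/s.
ΣQ_DR = 496.9 m³/s.
With Δt = 1.5 h = 5400 s, V = ΣQ_DR · Δt = 496.9 × 5400 = 2.68 × 10^6 m³.

V ≈ 2.68 × 10^6 m³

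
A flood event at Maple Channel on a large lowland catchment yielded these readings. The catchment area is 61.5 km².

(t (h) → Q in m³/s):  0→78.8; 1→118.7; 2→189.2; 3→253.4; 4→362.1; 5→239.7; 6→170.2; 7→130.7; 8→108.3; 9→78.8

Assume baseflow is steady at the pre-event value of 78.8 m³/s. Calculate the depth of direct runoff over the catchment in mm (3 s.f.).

Direct runoff: 0.0, 39.9, 110.4, 174.6, 283.3, 160.9, 91.4, 51.9, 29.5, 0.0 m³/s; ΣQ_DR = 941.9 m³/s.
V = ΣQ_DR · Δt = 941.9 × 3600 s = 3.391 × 10^6 m³.
Over A = 61.5 km², depth = V / A = 55.1 mm.

d ≈ 55.1 mm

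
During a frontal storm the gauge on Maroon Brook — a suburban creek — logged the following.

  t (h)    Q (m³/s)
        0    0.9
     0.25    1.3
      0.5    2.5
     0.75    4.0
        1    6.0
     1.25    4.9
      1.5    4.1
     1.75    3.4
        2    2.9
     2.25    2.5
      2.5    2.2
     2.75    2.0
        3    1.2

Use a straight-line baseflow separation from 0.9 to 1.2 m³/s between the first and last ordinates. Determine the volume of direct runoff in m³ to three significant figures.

V ≈ 21800 m³

Direct-runoff ordinates (Q − Q_b): 0.00, 0.38, 1.55, 3.02, 5.00, 3.88, 3.05, 2.33, 1.80, 1.38, 1.05, 0.82, 0.00 m³/s.
ΣQ_DR = 24.25 m³/s.
With Δt = 0.25 h = 900 s, V = ΣQ_DR · Δt = 24.25 × 900 = 21800 m³.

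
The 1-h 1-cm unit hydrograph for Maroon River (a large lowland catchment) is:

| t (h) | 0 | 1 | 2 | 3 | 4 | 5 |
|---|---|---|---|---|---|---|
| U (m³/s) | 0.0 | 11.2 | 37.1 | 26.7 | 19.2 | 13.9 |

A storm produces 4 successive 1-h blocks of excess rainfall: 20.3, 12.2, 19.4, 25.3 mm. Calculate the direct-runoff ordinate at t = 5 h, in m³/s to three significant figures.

By discrete convolution, Q_j = Σ (P_i / 10 mm) · U_{j−i}.
At t = 5 h (j=5): Q = (20.3/10)·13.9 + (12.2/10)·19.2 + (19.4/10)·26.7 + (25.3/10)·37.1 = 197 m³/s.

Q ≈ 197 m³/s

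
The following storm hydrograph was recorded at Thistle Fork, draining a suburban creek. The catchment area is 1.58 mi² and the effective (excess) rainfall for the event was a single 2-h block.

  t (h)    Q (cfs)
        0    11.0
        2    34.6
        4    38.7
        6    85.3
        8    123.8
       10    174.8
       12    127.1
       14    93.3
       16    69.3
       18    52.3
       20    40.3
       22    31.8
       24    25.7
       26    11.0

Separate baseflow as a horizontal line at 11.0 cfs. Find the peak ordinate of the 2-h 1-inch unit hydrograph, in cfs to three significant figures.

U_p ≈ 109 cfs

Direct runoff: 0.0, 23.6, 27.7, 74.3, 112.8, 163.8, 116.1, 82.3, 58.3, 41.3, 29.3, 20.8, 14.7, 0.0 cfs; ΣQ_DR = 765.0 cfs, peak = 163.8 cfs.
Runoff depth d = ΣQ_DR·Δt / A = 765.0 × 7200 / (1.58 mi²) = 1.501 in.
The 1-inch UH is the DRH scaled by (1 in)/d, so U_p = 163.8 × 1/1.501 = 109 cfs.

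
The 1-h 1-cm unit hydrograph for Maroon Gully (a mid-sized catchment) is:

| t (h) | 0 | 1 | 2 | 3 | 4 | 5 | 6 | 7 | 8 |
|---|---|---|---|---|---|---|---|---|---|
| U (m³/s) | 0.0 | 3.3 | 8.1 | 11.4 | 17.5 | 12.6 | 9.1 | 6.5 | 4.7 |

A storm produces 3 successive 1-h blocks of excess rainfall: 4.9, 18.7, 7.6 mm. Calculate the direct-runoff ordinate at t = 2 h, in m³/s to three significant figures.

By discrete convolution, Q_j = Σ (P_i / 10 mm) · U_{j−i}.
At t = 2 h (j=2): Q = (4.9/10)·8.1 + (18.7/10)·3.3 + (7.6/10)·0.0 = 10.1 m³/s.

Q ≈ 10.1 m³/s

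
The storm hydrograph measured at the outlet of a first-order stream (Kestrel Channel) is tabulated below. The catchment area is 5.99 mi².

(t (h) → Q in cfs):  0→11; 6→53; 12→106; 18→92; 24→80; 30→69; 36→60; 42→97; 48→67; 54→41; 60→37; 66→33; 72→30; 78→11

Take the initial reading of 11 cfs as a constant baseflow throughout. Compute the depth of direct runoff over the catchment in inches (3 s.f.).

Direct runoff: 0.0, 42.0, 95.0, 81.0, 69.0, 58.0, 49.0, 86.0, 56.0, 30.0, 26.0, 22.0, 19.0, 0.0 cfs; ΣQ_DR = 633.0 cfs.
V = ΣQ_DR · Δt = 633.0 × 21600 s = 1.367 × 10^7 ft³.
Over A = 5.99 mi², depth = V / A = 0.983 in.

d ≈ 0.983 in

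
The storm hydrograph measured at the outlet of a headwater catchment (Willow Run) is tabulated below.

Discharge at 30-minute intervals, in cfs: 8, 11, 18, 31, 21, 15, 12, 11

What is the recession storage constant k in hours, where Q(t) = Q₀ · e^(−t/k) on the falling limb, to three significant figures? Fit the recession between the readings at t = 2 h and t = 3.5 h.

k ≈ 2.32 h

On the falling limb, Q drops from 21 to 11 cfs between t = 2 h and t = 3.5 h (Δt = 1.5 h).
k = −Δt / ln(Q₂/Q₁) = −1.5 / ln(11/21) = 2.32 h.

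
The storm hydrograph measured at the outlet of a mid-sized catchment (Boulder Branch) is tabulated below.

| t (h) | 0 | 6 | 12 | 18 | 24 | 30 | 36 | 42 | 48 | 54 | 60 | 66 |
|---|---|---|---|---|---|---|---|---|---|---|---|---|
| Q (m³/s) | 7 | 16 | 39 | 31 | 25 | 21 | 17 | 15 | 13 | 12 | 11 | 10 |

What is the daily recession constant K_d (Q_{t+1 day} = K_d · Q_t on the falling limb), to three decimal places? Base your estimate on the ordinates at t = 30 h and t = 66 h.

K_d ≈ 0.610

Between t = 30 h and t = 66 h the flow falls from 21 to 10 m³/s over 6×6 h = 36 h.
Per-interval ratio K = (10/21)^(1/6) = 0.8837; K_d = K^(24/6) = 0.610.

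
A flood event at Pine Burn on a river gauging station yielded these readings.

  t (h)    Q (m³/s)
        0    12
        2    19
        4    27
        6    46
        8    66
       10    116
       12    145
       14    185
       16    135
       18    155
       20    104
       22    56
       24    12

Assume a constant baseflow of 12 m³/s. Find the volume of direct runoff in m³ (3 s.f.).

Direct-runoff ordinates (Q − Q_b): 0.0, 7.0, 15.0, 34.0, 54.0, 104.0, 133.0, 173.0, 123.0, 143.0, 92.0, 44.0, 0.0 m³/s.
ΣQ_DR = 922.0 m³/s.
With Δt = 2 h = 7200 s, V = ΣQ_DR · Δt = 922.0 × 7200 = 6.64 × 10^6 m³.

V ≈ 6.64 × 10^6 m³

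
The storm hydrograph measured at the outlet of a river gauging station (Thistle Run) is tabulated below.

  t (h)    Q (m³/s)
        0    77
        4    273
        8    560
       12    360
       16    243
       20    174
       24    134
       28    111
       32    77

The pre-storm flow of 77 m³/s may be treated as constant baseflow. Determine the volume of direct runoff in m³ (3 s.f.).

Direct-runoff ordinates (Q − Q_b): 0.0, 196.0, 483.0, 283.0, 166.0, 97.0, 57.0, 34.0, 0.0 m³/s.
ΣQ_DR = 1316 m³/s.
With Δt = 4 h = 14400 s, V = ΣQ_DR · Δt = 1316 × 14400 = 1.90 × 10^7 m³.

V ≈ 1.90 × 10^7 m³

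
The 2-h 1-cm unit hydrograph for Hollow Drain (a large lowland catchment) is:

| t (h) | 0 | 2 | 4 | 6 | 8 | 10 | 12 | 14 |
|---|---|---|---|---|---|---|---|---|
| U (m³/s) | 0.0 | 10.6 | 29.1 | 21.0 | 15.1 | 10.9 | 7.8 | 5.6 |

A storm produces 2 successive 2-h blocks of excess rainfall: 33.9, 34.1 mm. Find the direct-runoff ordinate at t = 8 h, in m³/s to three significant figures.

Q ≈ 123 m³/s

By discrete convolution, Q_j = Σ (P_i / 10 mm) · U_{j−i}.
At t = 8 h (j=4): Q = (33.9/10)·15.1 + (34.1/10)·21.0 = 123 m³/s.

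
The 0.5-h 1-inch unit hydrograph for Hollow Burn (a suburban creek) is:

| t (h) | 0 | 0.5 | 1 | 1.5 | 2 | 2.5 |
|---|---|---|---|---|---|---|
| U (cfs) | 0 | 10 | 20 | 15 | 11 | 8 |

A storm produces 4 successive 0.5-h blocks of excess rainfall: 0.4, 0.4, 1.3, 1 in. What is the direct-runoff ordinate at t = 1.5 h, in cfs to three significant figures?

By discrete convolution, Q_j = Σ (P_i / 1 in) · U_{j−i}.
At t = 1.5 h (j=3): Q = (0.4/1)·15 + (0.4/1)·20 + (1.3/1)·10 + (1/1)·0 = 27.0 cfs.

Q ≈ 27.0 cfs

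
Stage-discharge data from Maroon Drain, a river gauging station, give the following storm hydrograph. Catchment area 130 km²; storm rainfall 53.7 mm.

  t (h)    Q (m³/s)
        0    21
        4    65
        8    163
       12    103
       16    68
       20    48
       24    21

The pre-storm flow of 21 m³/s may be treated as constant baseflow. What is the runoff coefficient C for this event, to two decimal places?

C ≈ 0.71

ΣQ_DR = 342.0 m³/s; V = ΣQ_DR·Δt = 4.925 × 10^6 m³.
Runoff depth d = V / A = 37.88 mm.
C = d / P = 37.88 / 53.7 = 0.71.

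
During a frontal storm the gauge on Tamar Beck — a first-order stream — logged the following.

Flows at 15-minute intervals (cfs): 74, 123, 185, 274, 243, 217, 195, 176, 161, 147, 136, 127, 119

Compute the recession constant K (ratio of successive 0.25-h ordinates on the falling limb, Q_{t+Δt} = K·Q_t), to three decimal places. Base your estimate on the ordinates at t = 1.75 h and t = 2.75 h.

Using the recession-limb readings at t = 1.75 h and t = 2.75 h: Q falls from 176 to 127 cfs over 4 intervals.
K = (Q₂/Q₁)^(1/4) = (127/176)^(1/4) = 0.922.

K ≈ 0.922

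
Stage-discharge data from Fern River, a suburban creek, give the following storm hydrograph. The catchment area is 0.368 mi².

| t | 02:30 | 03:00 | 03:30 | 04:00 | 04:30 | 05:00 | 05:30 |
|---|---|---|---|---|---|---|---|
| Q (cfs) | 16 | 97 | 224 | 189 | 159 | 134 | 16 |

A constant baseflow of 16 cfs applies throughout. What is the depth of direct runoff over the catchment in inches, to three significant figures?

Direct runoff: 0.0, 81.0, 208.0, 173.0, 143.0, 118.0, 0.0 cfs; ΣQ_DR = 723.0 cfs.
V = ΣQ_DR · Δt = 723.0 × 1800 s = 1.301 × 10^6 ft³.
Over A = 0.368 mi², depth = V / A = 1.52 in.

d ≈ 1.52 in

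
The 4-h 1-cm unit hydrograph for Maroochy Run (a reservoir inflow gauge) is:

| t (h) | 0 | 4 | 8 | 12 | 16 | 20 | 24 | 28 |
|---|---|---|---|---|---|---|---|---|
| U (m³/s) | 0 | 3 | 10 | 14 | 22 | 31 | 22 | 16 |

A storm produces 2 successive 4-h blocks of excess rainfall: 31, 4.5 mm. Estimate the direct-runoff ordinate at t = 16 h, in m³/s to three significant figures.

Q ≈ 74.5 m³/s

By discrete convolution, Q_j = Σ (P_i / 10 mm) · U_{j−i}.
At t = 16 h (j=4): Q = (31/10)·22 + (4.5/10)·14 = 74.5 m³/s.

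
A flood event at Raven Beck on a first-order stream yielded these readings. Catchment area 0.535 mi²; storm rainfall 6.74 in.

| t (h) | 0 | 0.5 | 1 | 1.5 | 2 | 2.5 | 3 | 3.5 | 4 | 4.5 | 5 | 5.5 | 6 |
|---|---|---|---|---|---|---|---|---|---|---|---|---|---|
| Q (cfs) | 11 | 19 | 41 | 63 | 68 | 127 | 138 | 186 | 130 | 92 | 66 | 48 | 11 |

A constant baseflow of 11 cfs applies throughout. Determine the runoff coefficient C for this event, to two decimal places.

ΣQ_DR = 857.0 cfs; V = ΣQ_DR·Δt = 1.543 × 10^6 ft³.
Runoff depth d = V / A = 1.241 in.
C = d / P = 1.241 / 6.74 = 0.18.

C ≈ 0.18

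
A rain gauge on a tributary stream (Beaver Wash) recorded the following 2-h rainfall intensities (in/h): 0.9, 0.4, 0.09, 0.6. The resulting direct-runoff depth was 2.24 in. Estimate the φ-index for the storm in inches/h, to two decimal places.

Only the 3 blocks with intensity above φ contribute runoff: 0.9, 0.4, 0.6 in/h.
Σ(I−φ)·Δt = d  ⇒  (0.9+0.4+0.6 − 3φ)·2 = 2.24
φ = (1.900 − 2.24/2) / 3 = 0.26 in/h.

φ ≈ 0.26 in/h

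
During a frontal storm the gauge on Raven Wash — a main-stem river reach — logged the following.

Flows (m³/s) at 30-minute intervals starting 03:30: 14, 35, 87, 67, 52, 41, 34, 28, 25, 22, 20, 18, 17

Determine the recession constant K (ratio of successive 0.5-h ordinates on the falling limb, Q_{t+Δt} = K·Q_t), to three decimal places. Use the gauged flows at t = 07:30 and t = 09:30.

K ≈ 0.908

Using the recession-limb readings at t = 07:30 and t = 09:30: Q falls from 25 to 17 m³/s over 4 intervals.
K = (Q₂/Q₁)^(1/4) = (17/25)^(1/4) = 0.908.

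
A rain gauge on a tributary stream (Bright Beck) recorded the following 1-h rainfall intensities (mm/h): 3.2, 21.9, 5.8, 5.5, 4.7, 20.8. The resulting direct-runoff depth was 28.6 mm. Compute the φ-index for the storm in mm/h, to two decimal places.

φ ≈ 7.05 mm/h

Only the 2 blocks with intensity above φ contribute runoff: 21.9, 20.8 mm/h.
Σ(I−φ)·Δt = d  ⇒  (21.9+20.8 − 2φ)·1 = 28.6
φ = (42.70 − 28.6/1) / 2 = 7.05 mm/h.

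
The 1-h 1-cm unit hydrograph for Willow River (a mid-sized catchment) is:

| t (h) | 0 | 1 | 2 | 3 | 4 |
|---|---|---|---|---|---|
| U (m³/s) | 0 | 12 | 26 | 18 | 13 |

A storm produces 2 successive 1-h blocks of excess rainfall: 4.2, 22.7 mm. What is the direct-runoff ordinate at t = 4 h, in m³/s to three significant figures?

By discrete convolution, Q_j = Σ (P_i / 10 mm) · U_{j−i}.
At t = 4 h (j=4): Q = (4.2/10)·13 + (22.7/10)·18 = 46.3 m³/s.

Q ≈ 46.3 m³/s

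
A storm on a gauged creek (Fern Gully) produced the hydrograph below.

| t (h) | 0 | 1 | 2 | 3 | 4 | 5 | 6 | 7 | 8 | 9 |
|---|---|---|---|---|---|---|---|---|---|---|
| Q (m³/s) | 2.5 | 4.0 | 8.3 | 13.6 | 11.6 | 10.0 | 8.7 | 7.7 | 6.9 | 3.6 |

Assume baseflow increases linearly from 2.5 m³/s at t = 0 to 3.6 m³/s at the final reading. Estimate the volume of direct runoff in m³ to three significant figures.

Direct-runoff ordinates (Q − Q_b): 0.00, 1.38, 5.56, 10.73, 8.61, 6.89, 5.47, 4.34, 3.42, 0.00 m³/s.
ΣQ_DR = 46.40 m³/s.
With Δt = 1 h = 3600 s, V = ΣQ_DR · Δt = 46.40 × 3600 = 1.67 × 10^5 m³.

V ≈ 1.67 × 10^5 m³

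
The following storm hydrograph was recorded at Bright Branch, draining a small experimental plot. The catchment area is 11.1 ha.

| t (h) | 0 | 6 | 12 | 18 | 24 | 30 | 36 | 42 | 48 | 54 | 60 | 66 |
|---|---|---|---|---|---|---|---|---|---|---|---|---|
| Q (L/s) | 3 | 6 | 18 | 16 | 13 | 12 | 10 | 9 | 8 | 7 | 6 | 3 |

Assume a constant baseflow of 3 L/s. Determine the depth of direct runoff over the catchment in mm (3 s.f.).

d ≈ 14.6 mm

Direct runoff: 0.0, 3.0, 15.0, 13.0, 10.0, 9.0, 7.0, 6.0, 5.0, 4.0, 3.0, 0.0 L/s; ΣQ_DR = 75.00 L/s.
V = ΣQ_DR · Δt = 75.00 × 21600 s = 1.620 × 10^6 L.
Over A = 11.1 ha, depth = V / A = 14.6 mm.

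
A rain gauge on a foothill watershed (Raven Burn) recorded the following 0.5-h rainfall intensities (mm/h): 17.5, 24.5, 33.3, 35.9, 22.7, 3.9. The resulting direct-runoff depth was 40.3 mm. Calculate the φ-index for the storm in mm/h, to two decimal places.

φ ≈ 10.66 mm/h

Only the 5 blocks with intensity above φ contribute runoff: 17.5, 24.5, 33.3, 35.9, 22.7 mm/h.
Σ(I−φ)·Δt = d  ⇒  (17.5+24.5+33.3+35.9+22.7 − 5φ)·0.5 = 40.3
φ = (133.9 − 40.3/0.5) / 5 = 10.66 mm/h.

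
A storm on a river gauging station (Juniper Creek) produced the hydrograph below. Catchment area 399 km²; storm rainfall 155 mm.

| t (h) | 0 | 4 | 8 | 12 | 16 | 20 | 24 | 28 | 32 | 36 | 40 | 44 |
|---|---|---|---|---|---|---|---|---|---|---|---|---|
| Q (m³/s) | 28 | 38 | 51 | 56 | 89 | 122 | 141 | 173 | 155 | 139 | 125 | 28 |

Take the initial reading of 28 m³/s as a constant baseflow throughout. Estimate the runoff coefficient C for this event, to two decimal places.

C ≈ 0.19

ΣQ_DR = 809.0 m³/s; V = ΣQ_DR·Δt = 1.165 × 10^7 m³.
Runoff depth d = V / A = 29.20 mm.
C = d / P = 29.20 / 155 = 0.19.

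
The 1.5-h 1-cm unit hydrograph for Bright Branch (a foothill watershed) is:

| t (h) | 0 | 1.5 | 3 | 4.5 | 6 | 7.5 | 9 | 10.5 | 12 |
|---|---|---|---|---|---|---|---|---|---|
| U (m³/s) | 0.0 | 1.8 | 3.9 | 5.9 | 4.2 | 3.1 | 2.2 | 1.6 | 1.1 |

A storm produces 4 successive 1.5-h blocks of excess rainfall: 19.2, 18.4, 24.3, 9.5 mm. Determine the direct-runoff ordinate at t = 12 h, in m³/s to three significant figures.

By discrete convolution, Q_j = Σ (P_i / 10 mm) · U_{j−i}.
At t = 12 h (j=8): Q = (19.2/10)·1.1 + (18.4/10)·1.6 + (24.3/10)·2.2 + (9.5/10)·3.1 = 13.3 m³/s.

Q ≈ 13.3 m³/s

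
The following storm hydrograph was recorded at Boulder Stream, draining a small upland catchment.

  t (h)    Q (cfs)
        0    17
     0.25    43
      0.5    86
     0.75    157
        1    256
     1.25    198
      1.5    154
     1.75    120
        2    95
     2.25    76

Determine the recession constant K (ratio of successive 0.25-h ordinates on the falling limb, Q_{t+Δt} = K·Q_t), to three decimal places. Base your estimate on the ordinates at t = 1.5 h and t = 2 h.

Using the recession-limb readings at t = 1.5 h and t = 2 h: Q falls from 154 to 95 cfs over 2 intervals.
K = (Q₂/Q₁)^(1/2) = (95/154)^(1/2) = 0.785.

K ≈ 0.785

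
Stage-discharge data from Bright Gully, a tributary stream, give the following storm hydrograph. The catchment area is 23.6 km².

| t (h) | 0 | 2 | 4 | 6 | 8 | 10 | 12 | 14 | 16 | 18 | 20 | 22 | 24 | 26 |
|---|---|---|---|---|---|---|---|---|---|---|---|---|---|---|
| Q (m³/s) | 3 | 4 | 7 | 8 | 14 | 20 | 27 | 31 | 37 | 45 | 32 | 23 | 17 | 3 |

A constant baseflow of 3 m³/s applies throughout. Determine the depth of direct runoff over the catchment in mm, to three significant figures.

d ≈ 69.9 mm

Direct runoff: 0.0, 1.0, 4.0, 5.0, 11.0, 17.0, 24.0, 28.0, 34.0, 42.0, 29.0, 20.0, 14.0, 0.0 m³/s; ΣQ_DR = 229.0 m³/s.
V = ΣQ_DR · Δt = 229.0 × 7200 s = 1.649 × 10^6 m³.
Over A = 23.6 km², depth = V / A = 69.9 mm.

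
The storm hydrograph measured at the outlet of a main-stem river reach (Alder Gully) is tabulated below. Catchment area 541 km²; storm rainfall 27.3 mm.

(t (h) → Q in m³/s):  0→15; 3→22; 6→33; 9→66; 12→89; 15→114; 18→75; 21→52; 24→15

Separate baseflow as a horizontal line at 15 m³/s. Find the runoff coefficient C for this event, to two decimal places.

C ≈ 0.25

ΣQ_DR = 346.0 m³/s; V = ΣQ_DR·Δt = 3.737 × 10^6 m³.
Runoff depth d = V / A = 6.907 mm.
C = d / P = 6.907 / 27.3 = 0.25.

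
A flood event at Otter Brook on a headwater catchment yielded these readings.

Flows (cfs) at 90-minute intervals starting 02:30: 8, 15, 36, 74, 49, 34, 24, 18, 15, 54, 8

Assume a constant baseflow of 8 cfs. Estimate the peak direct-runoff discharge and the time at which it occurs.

Subtracting baseflow gives direct-runoff ordinates: 0.0, 7.0, 28.0, 66.0, 41.0, 26.0, 16.0, 10.0, 7.0, 46.0, 0.0 cfs.
The maximum is 66.0 cfs, occurring at the reading for t = 07:00.

Q_p = 66.0 cfs at t = 07:00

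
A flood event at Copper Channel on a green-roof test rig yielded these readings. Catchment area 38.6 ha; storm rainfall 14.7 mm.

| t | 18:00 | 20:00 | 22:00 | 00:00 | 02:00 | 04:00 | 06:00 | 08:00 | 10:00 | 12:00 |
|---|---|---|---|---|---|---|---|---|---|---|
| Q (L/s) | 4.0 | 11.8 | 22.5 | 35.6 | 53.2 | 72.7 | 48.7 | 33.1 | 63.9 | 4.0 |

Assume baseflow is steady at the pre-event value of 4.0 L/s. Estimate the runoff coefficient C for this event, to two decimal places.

C ≈ 0.39

ΣQ_DR = 309.5 L/s; V = ΣQ_DR·Δt = 2.228 × 10^6 L.
Runoff depth d = V / A = 5.773 mm.
C = d / P = 5.773 / 14.7 = 0.39.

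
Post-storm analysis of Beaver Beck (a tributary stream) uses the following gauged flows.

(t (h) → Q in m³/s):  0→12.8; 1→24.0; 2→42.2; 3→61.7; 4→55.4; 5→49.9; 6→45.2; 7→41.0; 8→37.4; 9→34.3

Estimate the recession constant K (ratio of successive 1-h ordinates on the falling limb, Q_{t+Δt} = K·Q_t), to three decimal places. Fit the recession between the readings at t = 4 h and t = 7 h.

K ≈ 0.905

Using the recession-limb readings at t = 4 h and t = 7 h: Q falls from 55.4 to 41.0 m³/s over 3 intervals.
K = (Q₂/Q₁)^(1/3) = (41.0/55.4)^(1/3) = 0.905.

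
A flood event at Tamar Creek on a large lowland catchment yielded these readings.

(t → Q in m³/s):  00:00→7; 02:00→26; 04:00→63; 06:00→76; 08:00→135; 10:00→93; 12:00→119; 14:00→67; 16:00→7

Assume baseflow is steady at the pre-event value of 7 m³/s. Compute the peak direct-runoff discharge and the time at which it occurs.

Q_p = 128.0 m³/s at t = 08:00

Subtracting baseflow gives direct-runoff ordinates: 0.0, 19.0, 56.0, 69.0, 128.0, 86.0, 112.0, 60.0, 0.0 m³/s.
The maximum is 128.0 m³/s, occurring at the reading for t = 08:00.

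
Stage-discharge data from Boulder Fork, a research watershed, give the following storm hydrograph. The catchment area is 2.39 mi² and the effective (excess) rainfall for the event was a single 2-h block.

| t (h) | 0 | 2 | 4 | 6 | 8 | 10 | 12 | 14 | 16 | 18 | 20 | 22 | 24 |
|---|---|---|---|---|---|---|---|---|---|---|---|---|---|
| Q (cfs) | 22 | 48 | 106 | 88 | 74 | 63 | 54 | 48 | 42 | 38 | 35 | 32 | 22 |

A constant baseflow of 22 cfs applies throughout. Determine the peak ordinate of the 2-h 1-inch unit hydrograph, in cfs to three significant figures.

Direct runoff: 0.0, 26.0, 84.0, 66.0, 52.0, 41.0, 32.0, 26.0, 20.0, 16.0, 13.0, 10.0, 0.0 cfs; ΣQ_DR = 386.0 cfs, peak = 84.0 cfs.
Runoff depth d = ΣQ_DR·Δt / A = 386.0 × 7200 / (2.39 mi²) = 0.5005 in.
The 1-inch UH is the DRH scaled by (1 in)/d, so U_p = 84.0 × 1/0.5005 = 168 cfs.

U_p ≈ 168 cfs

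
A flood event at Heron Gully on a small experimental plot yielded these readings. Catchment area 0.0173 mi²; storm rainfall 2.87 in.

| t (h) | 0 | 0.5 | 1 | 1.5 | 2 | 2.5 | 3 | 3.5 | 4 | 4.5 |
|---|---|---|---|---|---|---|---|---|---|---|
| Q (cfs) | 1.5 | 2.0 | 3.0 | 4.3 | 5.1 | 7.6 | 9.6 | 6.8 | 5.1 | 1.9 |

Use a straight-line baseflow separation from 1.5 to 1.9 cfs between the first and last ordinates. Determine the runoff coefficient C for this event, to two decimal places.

ΣQ_DR = 29.90 cfs; V = ΣQ_DR·Δt = 53820 ft³.
Runoff depth d = V / A = 1.339 in.
C = d / P = 1.339 / 2.87 = 0.47.

C ≈ 0.47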